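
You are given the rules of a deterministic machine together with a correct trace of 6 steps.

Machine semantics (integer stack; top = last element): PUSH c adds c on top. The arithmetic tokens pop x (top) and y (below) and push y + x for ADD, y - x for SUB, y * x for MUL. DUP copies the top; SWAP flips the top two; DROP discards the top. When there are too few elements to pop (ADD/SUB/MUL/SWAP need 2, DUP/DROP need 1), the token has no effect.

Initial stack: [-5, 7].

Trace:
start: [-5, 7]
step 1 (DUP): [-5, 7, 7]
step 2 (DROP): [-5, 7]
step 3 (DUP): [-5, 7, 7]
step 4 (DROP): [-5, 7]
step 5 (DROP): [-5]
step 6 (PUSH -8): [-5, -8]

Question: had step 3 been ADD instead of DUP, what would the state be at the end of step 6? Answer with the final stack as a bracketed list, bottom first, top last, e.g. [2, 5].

[-8]

(re-executing from step 3 with the substitution; state before step 3: [-5, 7])
step 3 (ADD): [2]
step 4 (DROP): []
step 5 (DROP): []
step 6 (PUSH -8): [-8]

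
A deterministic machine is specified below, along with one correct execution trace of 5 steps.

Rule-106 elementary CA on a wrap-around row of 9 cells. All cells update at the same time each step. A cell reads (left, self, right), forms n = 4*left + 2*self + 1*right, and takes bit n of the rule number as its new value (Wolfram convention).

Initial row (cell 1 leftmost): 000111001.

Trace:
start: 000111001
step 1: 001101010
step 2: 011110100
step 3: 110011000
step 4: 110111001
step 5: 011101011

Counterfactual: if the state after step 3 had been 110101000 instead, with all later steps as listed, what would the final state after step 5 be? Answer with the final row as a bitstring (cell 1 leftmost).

state after step 3 := 110101000
step 4: 111010001
step 5: 001100011

001100011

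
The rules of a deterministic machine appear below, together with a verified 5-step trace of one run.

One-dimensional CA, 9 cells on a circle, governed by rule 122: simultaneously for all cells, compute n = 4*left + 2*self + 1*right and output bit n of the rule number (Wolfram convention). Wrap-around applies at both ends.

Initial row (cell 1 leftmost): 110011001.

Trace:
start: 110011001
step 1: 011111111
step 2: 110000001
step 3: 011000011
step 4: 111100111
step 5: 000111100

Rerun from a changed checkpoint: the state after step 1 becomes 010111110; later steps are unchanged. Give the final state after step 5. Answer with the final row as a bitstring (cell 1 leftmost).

state after step 1 := 010111110
step 2: 101100011
step 3: 111110110
step 4: 100011111
step 5: 110110000

110110000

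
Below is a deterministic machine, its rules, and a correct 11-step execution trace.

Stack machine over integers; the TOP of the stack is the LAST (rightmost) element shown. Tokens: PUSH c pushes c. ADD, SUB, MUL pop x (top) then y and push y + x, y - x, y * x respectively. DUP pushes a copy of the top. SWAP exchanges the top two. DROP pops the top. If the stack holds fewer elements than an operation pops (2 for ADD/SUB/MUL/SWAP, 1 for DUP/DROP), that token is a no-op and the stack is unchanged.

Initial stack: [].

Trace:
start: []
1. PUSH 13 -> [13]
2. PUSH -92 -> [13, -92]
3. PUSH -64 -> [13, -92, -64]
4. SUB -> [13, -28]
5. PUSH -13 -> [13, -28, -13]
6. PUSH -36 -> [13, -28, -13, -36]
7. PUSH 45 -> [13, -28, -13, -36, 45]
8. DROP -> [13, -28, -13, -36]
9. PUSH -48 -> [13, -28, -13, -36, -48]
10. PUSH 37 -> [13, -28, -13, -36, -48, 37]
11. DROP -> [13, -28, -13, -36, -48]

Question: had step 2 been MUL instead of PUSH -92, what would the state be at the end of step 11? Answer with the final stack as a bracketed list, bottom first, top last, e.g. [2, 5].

[77, -13, -36, -48]

(re-executing from step 2 with the substitution; state before step 2: [13])
2. MUL -> [13]
3. PUSH -64 -> [13, -64]
4. SUB -> [77]
5. PUSH -13 -> [77, -13]
6. PUSH -36 -> [77, -13, -36]
7. PUSH 45 -> [77, -13, -36, 45]
8. DROP -> [77, -13, -36]
9. PUSH -48 -> [77, -13, -36, -48]
10. PUSH 37 -> [77, -13, -36, -48, 37]
11. DROP -> [77, -13, -36, -48]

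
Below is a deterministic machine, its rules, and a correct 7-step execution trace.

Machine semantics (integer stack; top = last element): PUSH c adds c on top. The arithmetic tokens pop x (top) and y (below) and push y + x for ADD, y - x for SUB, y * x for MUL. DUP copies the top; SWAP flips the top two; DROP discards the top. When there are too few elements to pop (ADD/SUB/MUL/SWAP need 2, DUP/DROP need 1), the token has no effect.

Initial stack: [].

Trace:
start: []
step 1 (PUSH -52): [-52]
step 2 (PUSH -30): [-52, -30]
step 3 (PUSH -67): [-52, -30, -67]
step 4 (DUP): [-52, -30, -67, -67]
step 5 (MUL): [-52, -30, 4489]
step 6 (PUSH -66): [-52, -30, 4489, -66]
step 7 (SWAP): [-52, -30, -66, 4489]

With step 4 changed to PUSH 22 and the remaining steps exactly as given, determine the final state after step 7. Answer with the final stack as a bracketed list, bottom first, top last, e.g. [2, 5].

(re-executing from step 4 with the substitution; state before step 4: [-52, -30, -67])
step 4 (PUSH 22): [-52, -30, -67, 22]
step 5 (MUL): [-52, -30, -1474]
step 6 (PUSH -66): [-52, -30, -1474, -66]
step 7 (SWAP): [-52, -30, -66, -1474]

[-52, -30, -66, -1474]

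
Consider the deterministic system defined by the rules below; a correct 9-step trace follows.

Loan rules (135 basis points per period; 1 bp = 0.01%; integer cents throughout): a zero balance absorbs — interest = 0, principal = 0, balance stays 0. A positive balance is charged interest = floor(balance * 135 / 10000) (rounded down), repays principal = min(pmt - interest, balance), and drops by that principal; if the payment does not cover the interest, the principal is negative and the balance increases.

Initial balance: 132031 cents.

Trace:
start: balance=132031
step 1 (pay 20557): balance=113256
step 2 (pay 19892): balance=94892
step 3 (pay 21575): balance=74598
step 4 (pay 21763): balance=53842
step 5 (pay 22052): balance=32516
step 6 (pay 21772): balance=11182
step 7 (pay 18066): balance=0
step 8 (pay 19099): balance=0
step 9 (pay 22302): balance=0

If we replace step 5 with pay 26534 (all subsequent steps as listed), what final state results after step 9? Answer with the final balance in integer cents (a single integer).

(re-executing from step 5 with the substitution; state before step 5: balance=53842)
step 5 (pay 26534): balance=28034
step 6 (pay 21772): balance=6640
step 7 (pay 18066): balance=0
step 8 (pay 19099): balance=0
step 9 (pay 22302): balance=0

0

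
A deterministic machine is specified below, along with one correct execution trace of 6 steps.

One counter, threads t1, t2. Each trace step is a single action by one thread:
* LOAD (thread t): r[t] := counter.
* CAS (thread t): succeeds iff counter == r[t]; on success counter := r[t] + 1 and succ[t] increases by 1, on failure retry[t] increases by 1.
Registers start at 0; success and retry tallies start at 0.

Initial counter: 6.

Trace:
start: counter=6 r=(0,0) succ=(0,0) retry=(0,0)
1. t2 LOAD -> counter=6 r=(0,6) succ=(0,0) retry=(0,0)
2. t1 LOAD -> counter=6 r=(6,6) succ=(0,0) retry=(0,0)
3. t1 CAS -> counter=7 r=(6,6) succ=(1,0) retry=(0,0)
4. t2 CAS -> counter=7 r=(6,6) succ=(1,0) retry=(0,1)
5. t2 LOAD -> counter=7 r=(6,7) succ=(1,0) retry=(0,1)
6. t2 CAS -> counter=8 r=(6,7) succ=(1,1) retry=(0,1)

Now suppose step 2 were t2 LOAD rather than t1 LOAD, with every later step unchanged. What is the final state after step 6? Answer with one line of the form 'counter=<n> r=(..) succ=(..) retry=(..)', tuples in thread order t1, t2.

counter=8 r=(0,7) succ=(0,2) retry=(1,0)

(re-executing from step 2 with the substitution; state before step 2: counter=6 r=(0,6) succ=(0,0) retry=(0,0))
2. t2 LOAD -> counter=6 r=(0,6) succ=(0,0) retry=(0,0)
3. t1 CAS -> counter=6 r=(0,6) succ=(0,0) retry=(1,0)
4. t2 CAS -> counter=7 r=(0,6) succ=(0,1) retry=(1,0)
5. t2 LOAD -> counter=7 r=(0,7) succ=(0,1) retry=(1,0)
6. t2 CAS -> counter=8 r=(0,7) succ=(0,2) retry=(1,0)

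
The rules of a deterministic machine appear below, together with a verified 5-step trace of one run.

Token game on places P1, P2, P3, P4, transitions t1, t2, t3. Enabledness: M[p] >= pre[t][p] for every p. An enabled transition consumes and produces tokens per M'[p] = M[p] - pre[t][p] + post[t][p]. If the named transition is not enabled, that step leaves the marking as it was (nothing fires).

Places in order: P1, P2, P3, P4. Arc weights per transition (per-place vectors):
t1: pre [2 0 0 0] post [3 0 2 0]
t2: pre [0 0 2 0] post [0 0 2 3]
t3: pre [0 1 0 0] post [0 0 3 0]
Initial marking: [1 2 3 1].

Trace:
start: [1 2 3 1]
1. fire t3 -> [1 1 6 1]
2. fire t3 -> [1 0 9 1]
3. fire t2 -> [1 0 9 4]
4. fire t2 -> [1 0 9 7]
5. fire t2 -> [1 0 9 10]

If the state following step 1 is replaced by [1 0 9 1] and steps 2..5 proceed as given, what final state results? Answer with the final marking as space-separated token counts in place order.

1 0 9 10

state after step 1 := [1 0 9 1]
2. fire t3 -> [1 0 9 1]
3. fire t2 -> [1 0 9 4]
4. fire t2 -> [1 0 9 7]
5. fire t2 -> [1 0 9 10]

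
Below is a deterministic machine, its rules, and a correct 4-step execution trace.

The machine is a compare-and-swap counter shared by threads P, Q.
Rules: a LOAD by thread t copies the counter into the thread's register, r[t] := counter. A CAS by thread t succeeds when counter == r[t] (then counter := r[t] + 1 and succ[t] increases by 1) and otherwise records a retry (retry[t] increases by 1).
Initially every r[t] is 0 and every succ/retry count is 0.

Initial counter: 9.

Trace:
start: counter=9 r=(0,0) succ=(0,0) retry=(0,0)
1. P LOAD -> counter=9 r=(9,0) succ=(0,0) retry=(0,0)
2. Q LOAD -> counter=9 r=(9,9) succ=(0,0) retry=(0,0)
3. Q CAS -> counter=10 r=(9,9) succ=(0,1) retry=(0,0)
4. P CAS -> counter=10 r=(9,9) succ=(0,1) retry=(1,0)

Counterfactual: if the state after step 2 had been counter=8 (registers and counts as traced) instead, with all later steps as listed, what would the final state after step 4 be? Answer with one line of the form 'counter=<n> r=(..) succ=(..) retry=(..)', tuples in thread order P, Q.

counter=8 r=(9,9) succ=(0,0) retry=(1,1)

state after step 2 := counter=8 r=(9,9) succ=(0,0) retry=(0,0)
3. Q CAS -> counter=8 r=(9,9) succ=(0,0) retry=(0,1)
4. P CAS -> counter=8 r=(9,9) succ=(0,0) retry=(1,1)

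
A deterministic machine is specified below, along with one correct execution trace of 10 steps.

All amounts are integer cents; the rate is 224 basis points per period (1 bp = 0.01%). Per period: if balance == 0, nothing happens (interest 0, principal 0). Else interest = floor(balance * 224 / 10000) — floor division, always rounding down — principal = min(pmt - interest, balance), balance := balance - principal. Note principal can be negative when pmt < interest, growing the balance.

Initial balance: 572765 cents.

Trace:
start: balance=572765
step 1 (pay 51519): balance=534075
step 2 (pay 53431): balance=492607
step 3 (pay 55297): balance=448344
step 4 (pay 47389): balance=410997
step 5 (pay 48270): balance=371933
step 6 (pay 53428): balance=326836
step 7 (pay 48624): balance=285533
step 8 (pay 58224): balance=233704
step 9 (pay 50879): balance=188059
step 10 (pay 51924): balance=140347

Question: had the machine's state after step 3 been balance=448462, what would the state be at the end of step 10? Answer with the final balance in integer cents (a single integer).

state after step 3 := balance=448462
step 4 (pay 47389): balance=411118
step 5 (pay 48270): balance=372057
step 6 (pay 53428): balance=326963
step 7 (pay 48624): balance=285662
step 8 (pay 58224): balance=233836
step 9 (pay 50879): balance=188194
step 10 (pay 51924): balance=140485

140485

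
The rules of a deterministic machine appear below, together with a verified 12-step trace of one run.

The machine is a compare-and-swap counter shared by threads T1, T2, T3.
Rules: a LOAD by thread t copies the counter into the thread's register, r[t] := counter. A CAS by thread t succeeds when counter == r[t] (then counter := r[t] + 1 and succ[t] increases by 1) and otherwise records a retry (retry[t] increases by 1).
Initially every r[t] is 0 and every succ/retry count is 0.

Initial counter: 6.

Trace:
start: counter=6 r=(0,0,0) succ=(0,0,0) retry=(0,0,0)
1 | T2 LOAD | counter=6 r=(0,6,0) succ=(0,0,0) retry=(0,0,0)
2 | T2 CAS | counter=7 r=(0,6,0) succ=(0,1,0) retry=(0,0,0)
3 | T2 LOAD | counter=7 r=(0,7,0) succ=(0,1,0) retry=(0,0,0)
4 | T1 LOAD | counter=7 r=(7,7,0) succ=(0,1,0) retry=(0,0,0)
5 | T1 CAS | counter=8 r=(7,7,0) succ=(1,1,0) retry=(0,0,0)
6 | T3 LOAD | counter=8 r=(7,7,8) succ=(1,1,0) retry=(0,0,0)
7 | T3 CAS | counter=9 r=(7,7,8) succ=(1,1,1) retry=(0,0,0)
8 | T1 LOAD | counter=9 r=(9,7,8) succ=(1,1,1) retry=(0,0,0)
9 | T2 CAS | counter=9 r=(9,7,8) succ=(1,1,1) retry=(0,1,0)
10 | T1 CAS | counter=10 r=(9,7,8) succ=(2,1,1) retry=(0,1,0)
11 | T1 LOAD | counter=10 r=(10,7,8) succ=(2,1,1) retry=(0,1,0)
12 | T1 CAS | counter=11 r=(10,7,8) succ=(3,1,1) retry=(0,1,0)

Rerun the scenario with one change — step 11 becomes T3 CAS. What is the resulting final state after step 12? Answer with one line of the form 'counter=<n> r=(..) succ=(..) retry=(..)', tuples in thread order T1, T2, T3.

counter=10 r=(9,7,8) succ=(2,1,1) retry=(1,1,1)

(re-executing from step 11 with the substitution; state before step 11: counter=10 r=(9,7,8) succ=(2,1,1) retry=(0,1,0))
11 | T3 CAS | counter=10 r=(9,7,8) succ=(2,1,1) retry=(0,1,1)
12 | T1 CAS | counter=10 r=(9,7,8) succ=(2,1,1) retry=(1,1,1)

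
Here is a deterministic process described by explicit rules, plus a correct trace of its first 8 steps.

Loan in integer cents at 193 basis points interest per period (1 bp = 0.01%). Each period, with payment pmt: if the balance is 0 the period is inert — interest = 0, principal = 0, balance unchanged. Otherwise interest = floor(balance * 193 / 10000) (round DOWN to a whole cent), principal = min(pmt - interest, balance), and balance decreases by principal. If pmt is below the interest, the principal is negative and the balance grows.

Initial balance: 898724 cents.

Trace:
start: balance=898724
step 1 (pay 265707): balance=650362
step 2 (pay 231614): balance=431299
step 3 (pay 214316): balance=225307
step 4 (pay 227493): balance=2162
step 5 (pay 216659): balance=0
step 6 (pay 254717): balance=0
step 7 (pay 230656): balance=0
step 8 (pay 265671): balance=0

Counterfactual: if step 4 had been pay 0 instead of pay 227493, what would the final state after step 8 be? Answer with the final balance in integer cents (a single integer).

(re-executing from step 4 with the substitution; state before step 4: balance=225307)
step 4 (pay 0): balance=229655
step 5 (pay 216659): balance=17428
step 6 (pay 254717): balance=0
step 7 (pay 230656): balance=0
step 8 (pay 265671): balance=0

0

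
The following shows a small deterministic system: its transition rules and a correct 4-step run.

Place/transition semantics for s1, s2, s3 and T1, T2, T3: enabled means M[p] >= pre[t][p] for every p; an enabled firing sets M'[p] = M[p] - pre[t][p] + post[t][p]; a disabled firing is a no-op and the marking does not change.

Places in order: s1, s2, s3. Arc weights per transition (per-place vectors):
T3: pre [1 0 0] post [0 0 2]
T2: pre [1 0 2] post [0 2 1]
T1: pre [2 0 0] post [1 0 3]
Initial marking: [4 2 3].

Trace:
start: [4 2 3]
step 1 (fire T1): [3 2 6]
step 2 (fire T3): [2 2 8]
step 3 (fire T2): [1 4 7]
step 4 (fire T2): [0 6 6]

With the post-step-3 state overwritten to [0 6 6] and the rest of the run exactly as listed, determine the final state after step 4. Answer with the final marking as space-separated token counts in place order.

state after step 3 := [0 6 6]
step 4 (fire T2): [0 6 6]

0 6 6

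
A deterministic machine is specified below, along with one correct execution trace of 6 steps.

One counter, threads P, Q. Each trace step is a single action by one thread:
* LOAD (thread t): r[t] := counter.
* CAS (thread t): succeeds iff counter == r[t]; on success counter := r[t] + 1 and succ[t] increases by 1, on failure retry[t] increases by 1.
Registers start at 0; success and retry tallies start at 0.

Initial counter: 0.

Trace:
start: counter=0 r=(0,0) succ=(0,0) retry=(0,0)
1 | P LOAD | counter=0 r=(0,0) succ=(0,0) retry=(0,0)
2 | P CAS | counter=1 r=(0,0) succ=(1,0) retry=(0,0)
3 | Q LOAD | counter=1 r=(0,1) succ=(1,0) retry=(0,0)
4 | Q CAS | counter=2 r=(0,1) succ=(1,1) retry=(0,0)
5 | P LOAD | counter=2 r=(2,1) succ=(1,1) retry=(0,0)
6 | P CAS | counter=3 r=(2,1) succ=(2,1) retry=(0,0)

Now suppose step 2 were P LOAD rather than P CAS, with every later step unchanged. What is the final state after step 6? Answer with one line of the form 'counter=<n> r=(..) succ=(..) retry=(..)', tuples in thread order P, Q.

(re-executing from step 2 with the substitution; state before step 2: counter=0 r=(0,0) succ=(0,0) retry=(0,0))
2 | P LOAD | counter=0 r=(0,0) succ=(0,0) retry=(0,0)
3 | Q LOAD | counter=0 r=(0,0) succ=(0,0) retry=(0,0)
4 | Q CAS | counter=1 r=(0,0) succ=(0,1) retry=(0,0)
5 | P LOAD | counter=1 r=(1,0) succ=(0,1) retry=(0,0)
6 | P CAS | counter=2 r=(1,0) succ=(1,1) retry=(0,0)

counter=2 r=(1,0) succ=(1,1) retry=(0,0)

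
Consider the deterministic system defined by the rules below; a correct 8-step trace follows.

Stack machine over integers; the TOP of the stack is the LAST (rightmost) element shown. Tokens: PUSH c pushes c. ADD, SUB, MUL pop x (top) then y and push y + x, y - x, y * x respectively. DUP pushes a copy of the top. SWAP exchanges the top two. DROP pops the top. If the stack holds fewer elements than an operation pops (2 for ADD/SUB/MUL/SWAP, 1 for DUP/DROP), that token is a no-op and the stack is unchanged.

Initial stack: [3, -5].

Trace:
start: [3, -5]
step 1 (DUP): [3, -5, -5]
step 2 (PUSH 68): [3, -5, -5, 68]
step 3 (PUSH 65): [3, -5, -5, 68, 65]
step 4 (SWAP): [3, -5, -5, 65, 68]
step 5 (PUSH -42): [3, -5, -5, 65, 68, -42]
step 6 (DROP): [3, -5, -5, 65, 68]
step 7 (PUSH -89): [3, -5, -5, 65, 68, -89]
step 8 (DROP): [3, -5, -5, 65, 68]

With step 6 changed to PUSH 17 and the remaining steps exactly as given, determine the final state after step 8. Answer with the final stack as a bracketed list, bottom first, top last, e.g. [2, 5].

[3, -5, -5, 65, 68, -42, 17]

(re-executing from step 6 with the substitution; state before step 6: [3, -5, -5, 65, 68, -42])
step 6 (PUSH 17): [3, -5, -5, 65, 68, -42, 17]
step 7 (PUSH -89): [3, -5, -5, 65, 68, -42, 17, -89]
step 8 (DROP): [3, -5, -5, 65, 68, -42, 17]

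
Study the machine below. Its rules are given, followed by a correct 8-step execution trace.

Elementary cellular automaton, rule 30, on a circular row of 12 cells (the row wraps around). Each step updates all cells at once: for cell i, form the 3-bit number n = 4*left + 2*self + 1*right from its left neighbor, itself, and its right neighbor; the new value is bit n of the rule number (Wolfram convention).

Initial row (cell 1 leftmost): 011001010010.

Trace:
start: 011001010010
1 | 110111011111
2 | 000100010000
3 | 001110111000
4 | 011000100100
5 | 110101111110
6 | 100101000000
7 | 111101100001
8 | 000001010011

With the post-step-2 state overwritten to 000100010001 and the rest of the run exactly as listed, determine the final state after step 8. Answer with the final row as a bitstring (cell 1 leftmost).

state after step 2 := 000100010001
3 | 101110111011
4 | 001000100010
5 | 011101110111
6 | 010001000100
7 | 111011101110
8 | 100010001000

100010001000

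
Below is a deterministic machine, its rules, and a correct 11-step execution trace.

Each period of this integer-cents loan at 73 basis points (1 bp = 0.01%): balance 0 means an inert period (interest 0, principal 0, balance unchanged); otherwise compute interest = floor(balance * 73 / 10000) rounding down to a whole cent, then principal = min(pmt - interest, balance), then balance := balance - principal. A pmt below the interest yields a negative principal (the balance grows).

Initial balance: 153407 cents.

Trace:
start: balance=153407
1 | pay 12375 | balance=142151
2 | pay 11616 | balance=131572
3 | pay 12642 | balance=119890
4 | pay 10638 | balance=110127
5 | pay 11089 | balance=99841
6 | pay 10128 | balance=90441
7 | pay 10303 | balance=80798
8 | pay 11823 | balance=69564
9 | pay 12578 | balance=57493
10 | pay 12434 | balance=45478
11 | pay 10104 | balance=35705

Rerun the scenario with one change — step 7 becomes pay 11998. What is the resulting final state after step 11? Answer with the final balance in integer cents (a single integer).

(re-executing from step 7 with the substitution; state before step 7: balance=90441)
7 | pay 11998 | balance=79103
8 | pay 11823 | balance=67857
9 | pay 12578 | balance=55774
10 | pay 12434 | balance=43747
11 | pay 10104 | balance=33962

33962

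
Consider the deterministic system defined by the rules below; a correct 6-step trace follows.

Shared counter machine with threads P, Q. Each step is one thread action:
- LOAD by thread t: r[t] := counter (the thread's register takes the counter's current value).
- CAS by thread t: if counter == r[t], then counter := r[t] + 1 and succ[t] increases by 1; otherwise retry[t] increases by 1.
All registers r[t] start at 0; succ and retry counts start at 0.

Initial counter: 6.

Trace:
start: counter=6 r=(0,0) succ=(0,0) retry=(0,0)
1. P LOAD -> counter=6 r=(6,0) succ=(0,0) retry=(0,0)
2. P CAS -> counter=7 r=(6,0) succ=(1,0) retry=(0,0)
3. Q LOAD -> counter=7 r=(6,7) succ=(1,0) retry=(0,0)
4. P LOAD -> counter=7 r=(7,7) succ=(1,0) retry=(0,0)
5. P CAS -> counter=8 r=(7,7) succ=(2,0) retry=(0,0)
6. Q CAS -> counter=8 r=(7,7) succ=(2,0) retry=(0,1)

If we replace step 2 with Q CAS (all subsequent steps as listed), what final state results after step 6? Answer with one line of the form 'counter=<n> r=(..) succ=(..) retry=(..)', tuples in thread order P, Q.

counter=7 r=(6,6) succ=(1,0) retry=(0,2)

(re-executing from step 2 with the substitution; state before step 2: counter=6 r=(6,0) succ=(0,0) retry=(0,0))
2. Q CAS -> counter=6 r=(6,0) succ=(0,0) retry=(0,1)
3. Q LOAD -> counter=6 r=(6,6) succ=(0,0) retry=(0,1)
4. P LOAD -> counter=6 r=(6,6) succ=(0,0) retry=(0,1)
5. P CAS -> counter=7 r=(6,6) succ=(1,0) retry=(0,1)
6. Q CAS -> counter=7 r=(6,6) succ=(1,0) retry=(0,2)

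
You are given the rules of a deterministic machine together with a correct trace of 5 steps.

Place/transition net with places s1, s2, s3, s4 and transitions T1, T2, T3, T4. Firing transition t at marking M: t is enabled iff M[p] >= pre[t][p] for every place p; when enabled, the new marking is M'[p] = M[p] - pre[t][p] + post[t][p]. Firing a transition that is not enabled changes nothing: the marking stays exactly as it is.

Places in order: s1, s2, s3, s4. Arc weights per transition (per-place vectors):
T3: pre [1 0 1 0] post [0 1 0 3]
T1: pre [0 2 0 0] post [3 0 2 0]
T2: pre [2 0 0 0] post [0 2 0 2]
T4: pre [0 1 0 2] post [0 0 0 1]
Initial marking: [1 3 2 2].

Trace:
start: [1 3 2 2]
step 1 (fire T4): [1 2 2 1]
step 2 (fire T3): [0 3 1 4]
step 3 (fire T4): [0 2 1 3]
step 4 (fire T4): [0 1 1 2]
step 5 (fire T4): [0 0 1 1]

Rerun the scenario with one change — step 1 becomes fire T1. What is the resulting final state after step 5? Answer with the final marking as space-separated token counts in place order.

(re-executing from step 1 with the substitution; state before step 1: [1 3 2 2])
step 1 (fire T1): [4 1 4 2]
step 2 (fire T3): [3 2 3 5]
step 3 (fire T4): [3 1 3 4]
step 4 (fire T4): [3 0 3 3]
step 5 (fire T4): [3 0 3 3]

3 0 3 3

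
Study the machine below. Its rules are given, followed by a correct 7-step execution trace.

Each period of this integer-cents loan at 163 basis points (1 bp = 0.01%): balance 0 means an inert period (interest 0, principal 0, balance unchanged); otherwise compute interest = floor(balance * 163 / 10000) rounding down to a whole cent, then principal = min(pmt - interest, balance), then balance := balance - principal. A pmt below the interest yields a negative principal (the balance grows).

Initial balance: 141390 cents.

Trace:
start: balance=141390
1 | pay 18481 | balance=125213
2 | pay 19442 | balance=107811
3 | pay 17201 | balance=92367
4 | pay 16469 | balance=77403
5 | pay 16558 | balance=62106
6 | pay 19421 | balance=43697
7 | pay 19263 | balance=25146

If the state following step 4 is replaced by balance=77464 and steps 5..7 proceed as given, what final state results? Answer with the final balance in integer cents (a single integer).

state after step 4 := balance=77464
5 | pay 16558 | balance=62168
6 | pay 19421 | balance=43760
7 | pay 19263 | balance=25210

25210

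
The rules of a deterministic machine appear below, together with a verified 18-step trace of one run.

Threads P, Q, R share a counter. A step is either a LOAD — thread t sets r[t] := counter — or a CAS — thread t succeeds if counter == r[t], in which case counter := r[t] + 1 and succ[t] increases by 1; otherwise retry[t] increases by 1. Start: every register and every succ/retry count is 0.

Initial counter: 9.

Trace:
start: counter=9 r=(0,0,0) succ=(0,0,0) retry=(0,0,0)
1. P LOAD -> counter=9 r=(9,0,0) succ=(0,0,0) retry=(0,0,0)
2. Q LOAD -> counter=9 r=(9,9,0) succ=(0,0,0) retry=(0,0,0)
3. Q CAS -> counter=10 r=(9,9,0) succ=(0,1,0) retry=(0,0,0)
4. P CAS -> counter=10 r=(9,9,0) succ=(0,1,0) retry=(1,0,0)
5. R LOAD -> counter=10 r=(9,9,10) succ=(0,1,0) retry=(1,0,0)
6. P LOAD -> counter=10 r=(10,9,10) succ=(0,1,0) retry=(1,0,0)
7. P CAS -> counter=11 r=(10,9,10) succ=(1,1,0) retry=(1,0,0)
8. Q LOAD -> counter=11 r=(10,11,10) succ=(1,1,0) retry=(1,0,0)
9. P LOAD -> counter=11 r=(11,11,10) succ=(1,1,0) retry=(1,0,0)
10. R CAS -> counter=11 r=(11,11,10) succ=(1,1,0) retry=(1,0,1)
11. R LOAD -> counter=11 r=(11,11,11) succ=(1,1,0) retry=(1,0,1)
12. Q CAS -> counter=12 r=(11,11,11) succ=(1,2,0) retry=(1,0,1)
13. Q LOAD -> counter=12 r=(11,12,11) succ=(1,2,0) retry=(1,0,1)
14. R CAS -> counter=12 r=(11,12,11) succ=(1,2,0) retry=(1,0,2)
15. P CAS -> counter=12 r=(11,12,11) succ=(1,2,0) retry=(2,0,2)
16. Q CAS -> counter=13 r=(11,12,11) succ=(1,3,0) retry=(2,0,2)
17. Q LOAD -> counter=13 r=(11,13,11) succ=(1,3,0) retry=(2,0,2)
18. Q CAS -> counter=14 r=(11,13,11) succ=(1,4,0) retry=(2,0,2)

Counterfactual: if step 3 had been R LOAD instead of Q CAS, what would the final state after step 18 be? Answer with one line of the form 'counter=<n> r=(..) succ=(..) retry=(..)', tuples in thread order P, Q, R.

(re-executing from step 3 with the substitution; state before step 3: counter=9 r=(9,9,0) succ=(0,0,0) retry=(0,0,0))
3. R LOAD -> counter=9 r=(9,9,9) succ=(0,0,0) retry=(0,0,0)
4. P CAS -> counter=10 r=(9,9,9) succ=(1,0,0) retry=(0,0,0)
5. R LOAD -> counter=10 r=(9,9,10) succ=(1,0,0) retry=(0,0,0)
6. P LOAD -> counter=10 r=(10,9,10) succ=(1,0,0) retry=(0,0,0)
7. P CAS -> counter=11 r=(10,9,10) succ=(2,0,0) retry=(0,0,0)
8. Q LOAD -> counter=11 r=(10,11,10) succ=(2,0,0) retry=(0,0,0)
9. P LOAD -> counter=11 r=(11,11,10) succ=(2,0,0) retry=(0,0,0)
10. R CAS -> counter=11 r=(11,11,10) succ=(2,0,0) retry=(0,0,1)
11. R LOAD -> counter=11 r=(11,11,11) succ=(2,0,0) retry=(0,0,1)
12. Q CAS -> counter=12 r=(11,11,11) succ=(2,1,0) retry=(0,0,1)
13. Q LOAD -> counter=12 r=(11,12,11) succ=(2,1,0) retry=(0,0,1)
14. R CAS -> counter=12 r=(11,12,11) succ=(2,1,0) retry=(0,0,2)
15. P CAS -> counter=12 r=(11,12,11) succ=(2,1,0) retry=(1,0,2)
16. Q CAS -> counter=13 r=(11,12,11) succ=(2,2,0) retry=(1,0,2)
17. Q LOAD -> counter=13 r=(11,13,11) succ=(2,2,0) retry=(1,0,2)
18. Q CAS -> counter=14 r=(11,13,11) succ=(2,3,0) retry=(1,0,2)

counter=14 r=(11,13,11) succ=(2,3,0) retry=(1,0,2)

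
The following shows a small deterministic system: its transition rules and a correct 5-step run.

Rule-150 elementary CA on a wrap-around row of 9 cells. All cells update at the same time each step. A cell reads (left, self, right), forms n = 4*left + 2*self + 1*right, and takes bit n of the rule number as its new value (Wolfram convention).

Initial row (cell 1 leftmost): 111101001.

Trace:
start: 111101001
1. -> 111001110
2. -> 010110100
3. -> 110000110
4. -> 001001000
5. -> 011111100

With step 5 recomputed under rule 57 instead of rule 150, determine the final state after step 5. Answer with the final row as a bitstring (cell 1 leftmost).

100100111

(re-executing step 5 under rule 57; state before step 5: 001001000)
5. -> 100100111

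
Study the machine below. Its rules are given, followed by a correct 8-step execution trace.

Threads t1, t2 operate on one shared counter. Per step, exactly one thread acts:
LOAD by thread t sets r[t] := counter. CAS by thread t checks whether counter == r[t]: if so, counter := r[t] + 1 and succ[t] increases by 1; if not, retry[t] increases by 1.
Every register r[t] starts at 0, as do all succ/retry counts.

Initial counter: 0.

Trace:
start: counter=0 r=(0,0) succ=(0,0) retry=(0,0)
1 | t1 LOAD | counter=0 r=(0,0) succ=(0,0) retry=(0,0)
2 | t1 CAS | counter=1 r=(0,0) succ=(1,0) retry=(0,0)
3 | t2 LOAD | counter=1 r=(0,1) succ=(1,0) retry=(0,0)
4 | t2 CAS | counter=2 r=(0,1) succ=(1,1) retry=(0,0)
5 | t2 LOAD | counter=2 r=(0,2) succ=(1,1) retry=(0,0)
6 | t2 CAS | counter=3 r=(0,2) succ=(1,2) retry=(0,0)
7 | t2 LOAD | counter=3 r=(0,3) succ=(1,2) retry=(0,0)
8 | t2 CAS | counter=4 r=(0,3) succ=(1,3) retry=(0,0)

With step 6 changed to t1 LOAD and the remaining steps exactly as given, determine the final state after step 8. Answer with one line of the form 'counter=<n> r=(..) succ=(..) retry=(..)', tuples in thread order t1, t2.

(re-executing from step 6 with the substitution; state before step 6: counter=2 r=(0,2) succ=(1,1) retry=(0,0))
6 | t1 LOAD | counter=2 r=(2,2) succ=(1,1) retry=(0,0)
7 | t2 LOAD | counter=2 r=(2,2) succ=(1,1) retry=(0,0)
8 | t2 CAS | counter=3 r=(2,2) succ=(1,2) retry=(0,0)

counter=3 r=(2,2) succ=(1,2) retry=(0,0)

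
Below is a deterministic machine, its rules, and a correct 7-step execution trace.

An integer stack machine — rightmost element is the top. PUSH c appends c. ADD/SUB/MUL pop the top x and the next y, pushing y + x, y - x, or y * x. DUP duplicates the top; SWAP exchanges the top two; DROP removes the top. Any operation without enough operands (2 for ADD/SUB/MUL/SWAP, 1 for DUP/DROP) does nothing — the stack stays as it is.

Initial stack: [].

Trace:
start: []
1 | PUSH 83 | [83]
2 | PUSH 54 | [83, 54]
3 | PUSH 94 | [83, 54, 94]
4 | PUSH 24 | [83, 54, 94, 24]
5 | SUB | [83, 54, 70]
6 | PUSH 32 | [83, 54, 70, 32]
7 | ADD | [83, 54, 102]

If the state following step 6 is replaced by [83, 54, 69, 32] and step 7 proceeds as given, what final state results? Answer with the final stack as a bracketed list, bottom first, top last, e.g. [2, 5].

[83, 54, 101]

state after step 6 := [83, 54, 69, 32]
7 | ADD | [83, 54, 101]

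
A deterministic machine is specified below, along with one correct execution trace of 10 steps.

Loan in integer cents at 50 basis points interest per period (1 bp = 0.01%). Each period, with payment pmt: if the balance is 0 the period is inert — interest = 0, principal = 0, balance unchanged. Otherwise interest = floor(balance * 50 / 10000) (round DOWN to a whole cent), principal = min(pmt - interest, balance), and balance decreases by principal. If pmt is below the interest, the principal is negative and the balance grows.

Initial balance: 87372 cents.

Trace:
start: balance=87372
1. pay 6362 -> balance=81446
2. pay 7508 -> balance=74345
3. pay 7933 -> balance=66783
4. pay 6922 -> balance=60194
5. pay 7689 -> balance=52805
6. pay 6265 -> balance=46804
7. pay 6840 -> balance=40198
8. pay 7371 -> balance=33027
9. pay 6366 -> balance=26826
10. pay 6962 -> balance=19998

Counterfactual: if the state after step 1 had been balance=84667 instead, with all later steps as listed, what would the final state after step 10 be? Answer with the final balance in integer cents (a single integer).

state after step 1 := balance=84667
2. pay 7508 -> balance=77582
3. pay 7933 -> balance=70036
4. pay 6922 -> balance=63464
5. pay 7689 -> balance=56092
6. pay 6265 -> balance=50107
7. pay 6840 -> balance=43517
8. pay 7371 -> balance=36363
9. pay 6366 -> balance=30178
10. pay 6962 -> balance=23366

23366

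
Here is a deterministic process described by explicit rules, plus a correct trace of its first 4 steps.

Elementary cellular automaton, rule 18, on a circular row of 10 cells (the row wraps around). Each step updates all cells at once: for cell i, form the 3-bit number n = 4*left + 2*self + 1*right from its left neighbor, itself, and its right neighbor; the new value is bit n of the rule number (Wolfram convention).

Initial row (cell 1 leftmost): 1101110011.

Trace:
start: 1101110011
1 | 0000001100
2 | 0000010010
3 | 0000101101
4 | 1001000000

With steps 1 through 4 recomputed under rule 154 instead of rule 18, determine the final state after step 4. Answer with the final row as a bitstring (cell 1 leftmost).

(re-executing steps 1..4 under rule 154; state before step 1: 1101110011)
1 | 1001101111
2 | 0111001111
3 | 0110111110
4 | 1100111101

1100111101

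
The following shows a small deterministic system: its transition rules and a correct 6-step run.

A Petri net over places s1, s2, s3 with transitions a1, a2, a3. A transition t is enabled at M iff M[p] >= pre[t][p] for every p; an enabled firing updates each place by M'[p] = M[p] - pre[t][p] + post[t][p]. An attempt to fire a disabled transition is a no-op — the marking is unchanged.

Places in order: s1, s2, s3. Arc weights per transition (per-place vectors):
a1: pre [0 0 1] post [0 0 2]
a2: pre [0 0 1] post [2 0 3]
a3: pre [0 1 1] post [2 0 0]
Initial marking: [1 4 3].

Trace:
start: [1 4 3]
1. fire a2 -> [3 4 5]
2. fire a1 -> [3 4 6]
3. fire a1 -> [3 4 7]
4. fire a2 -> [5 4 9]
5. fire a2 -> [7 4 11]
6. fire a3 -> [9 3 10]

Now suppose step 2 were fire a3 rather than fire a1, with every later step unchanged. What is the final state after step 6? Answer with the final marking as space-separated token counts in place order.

(re-executing from step 2 with the substitution; state before step 2: [3 4 5])
2. fire a3 -> [5 3 4]
3. fire a1 -> [5 3 5]
4. fire a2 -> [7 3 7]
5. fire a2 -> [9 3 9]
6. fire a3 -> [11 2 8]

11 2 8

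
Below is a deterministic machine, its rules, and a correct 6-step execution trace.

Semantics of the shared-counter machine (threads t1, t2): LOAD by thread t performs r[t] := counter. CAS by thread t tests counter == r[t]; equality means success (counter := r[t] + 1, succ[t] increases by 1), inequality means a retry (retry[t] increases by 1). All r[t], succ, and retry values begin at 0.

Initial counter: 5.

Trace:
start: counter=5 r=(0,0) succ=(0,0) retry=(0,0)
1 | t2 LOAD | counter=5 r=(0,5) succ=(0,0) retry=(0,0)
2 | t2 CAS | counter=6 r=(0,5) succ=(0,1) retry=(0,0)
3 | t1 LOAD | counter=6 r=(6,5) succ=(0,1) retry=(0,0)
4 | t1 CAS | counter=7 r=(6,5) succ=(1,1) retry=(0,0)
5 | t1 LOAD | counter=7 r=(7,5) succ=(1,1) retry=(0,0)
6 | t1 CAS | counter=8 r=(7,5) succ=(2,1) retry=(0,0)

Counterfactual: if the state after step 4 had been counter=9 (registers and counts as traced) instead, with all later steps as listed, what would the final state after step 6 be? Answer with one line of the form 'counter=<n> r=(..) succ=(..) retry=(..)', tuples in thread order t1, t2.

counter=10 r=(9,5) succ=(2,1) retry=(0,0)

state after step 4 := counter=9 r=(6,5) succ=(1,1) retry=(0,0)
5 | t1 LOAD | counter=9 r=(9,5) succ=(1,1) retry=(0,0)
6 | t1 CAS | counter=10 r=(9,5) succ=(2,1) retry=(0,0)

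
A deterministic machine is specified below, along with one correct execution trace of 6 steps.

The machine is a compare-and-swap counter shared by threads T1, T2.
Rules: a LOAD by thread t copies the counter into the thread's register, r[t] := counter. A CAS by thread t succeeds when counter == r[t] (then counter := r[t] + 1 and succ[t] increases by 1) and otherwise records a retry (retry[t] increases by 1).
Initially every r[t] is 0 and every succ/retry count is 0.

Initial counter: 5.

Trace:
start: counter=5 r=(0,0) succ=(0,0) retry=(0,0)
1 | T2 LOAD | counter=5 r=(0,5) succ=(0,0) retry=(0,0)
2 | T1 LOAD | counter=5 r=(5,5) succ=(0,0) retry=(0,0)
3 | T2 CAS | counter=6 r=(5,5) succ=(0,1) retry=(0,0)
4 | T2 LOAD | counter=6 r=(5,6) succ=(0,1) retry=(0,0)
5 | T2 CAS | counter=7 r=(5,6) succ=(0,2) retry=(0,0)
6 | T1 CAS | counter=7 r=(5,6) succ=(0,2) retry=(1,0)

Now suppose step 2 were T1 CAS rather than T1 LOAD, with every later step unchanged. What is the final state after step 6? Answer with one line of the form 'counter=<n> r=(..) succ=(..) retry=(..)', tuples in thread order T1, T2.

counter=7 r=(0,6) succ=(0,2) retry=(2,0)

(re-executing from step 2 with the substitution; state before step 2: counter=5 r=(0,5) succ=(0,0) retry=(0,0))
2 | T1 CAS | counter=5 r=(0,5) succ=(0,0) retry=(1,0)
3 | T2 CAS | counter=6 r=(0,5) succ=(0,1) retry=(1,0)
4 | T2 LOAD | counter=6 r=(0,6) succ=(0,1) retry=(1,0)
5 | T2 CAS | counter=7 r=(0,6) succ=(0,2) retry=(1,0)
6 | T1 CAS | counter=7 r=(0,6) succ=(0,2) retry=(2,0)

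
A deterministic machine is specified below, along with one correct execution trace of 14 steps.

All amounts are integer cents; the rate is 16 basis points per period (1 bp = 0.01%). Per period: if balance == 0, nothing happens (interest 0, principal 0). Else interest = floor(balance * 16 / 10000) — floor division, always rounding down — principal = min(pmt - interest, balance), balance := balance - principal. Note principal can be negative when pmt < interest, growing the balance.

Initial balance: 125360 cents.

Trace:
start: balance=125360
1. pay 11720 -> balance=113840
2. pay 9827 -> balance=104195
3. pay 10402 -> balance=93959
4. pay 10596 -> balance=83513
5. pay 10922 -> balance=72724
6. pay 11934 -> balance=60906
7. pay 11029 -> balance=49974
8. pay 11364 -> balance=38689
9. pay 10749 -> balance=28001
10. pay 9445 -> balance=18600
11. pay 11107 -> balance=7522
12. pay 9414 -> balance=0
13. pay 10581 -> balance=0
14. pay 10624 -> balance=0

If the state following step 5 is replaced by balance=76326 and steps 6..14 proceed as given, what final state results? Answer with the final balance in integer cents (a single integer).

0

state after step 5 := balance=76326
6. pay 11934 -> balance=64514
7. pay 11029 -> balance=53588
8. pay 11364 -> balance=42309
9. pay 10749 -> balance=31627
10. pay 9445 -> balance=22232
11. pay 11107 -> balance=11160
12. pay 9414 -> balance=1763
13. pay 10581 -> balance=0
14. pay 10624 -> balance=0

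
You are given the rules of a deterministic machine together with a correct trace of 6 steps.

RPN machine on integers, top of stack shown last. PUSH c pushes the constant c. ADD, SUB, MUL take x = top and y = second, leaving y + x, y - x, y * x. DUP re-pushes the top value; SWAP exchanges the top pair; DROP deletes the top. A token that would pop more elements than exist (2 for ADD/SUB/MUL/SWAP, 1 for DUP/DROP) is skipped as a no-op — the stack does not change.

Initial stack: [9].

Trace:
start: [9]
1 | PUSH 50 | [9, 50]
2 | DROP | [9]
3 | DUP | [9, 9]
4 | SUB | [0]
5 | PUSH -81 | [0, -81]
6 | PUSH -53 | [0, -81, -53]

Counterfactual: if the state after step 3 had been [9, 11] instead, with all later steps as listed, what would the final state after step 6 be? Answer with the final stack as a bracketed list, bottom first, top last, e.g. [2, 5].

[-2, -81, -53]

state after step 3 := [9, 11]
4 | SUB | [-2]
5 | PUSH -81 | [-2, -81]
6 | PUSH -53 | [-2, -81, -53]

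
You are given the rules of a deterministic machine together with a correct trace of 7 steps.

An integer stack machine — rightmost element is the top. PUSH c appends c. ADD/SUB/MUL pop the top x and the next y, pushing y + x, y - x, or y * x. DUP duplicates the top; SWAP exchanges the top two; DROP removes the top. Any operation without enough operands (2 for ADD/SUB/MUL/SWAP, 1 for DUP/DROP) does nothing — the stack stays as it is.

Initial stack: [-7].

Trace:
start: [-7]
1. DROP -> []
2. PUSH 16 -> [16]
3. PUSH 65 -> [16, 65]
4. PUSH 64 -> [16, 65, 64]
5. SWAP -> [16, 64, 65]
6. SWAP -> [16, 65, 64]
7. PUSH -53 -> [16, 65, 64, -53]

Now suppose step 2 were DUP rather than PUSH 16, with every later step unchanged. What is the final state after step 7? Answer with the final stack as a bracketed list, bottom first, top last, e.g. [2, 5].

(re-executing from step 2 with the substitution; state before step 2: [])
2. DUP -> []
3. PUSH 65 -> [65]
4. PUSH 64 -> [65, 64]
5. SWAP -> [64, 65]
6. SWAP -> [65, 64]
7. PUSH -53 -> [65, 64, -53]

[65, 64, -53]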